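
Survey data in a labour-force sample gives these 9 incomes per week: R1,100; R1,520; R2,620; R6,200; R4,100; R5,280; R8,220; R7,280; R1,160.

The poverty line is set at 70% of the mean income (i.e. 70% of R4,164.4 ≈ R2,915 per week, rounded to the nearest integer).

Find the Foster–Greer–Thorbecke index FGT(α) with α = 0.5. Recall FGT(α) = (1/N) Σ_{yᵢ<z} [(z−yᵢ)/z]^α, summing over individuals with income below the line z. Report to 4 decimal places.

Below z: R1,100, R1,160, R1,520, R2,620 (q = 4 of N = 9).
Relative gaps: (2915−1100)/2915 = 0.6226; (2915−1160)/2915 = 0.6021; (2915−1520)/2915 = 0.4786; (2915−2620)/2915 = 0.1012.
Raised to α = 0.5: 0.78908; 0.77592; 0.69178; 0.31812.
Sum = 2.574901; FGT(0.5) = 2.574901 / 9 = 0.2861.

0.2861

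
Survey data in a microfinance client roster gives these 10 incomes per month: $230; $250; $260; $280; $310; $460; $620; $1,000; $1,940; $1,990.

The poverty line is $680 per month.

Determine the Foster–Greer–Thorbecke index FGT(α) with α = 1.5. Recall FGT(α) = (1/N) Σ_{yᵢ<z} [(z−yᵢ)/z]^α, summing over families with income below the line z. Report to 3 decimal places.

Incomes under z: $230, $250, $260, $280, $310, $460, $620 (q = 7 of N = 10).
Shortfall ratios: (680−230)/680 = 0.6618; (680−250)/680 = 0.6324; (680−260)/680 = 0.6176; (680−280)/680 = 0.5882; (680−310)/680 = 0.5441; (680−460)/680 = 0.3235; (680−620)/680 = 0.0882.
Raised to α = 1.5: 0.53834; 0.50285; 0.48541; 0.45116; 0.40136; 0.18402; 0.02621.
Sum = 2.589354; FGT(1.5) = 2.589354 / 10 = 0.259.

0.259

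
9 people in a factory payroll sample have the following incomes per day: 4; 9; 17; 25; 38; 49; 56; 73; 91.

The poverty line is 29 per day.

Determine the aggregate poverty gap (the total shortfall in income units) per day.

61

Below z: 4, 9, 17, 25 (q = 4 of N = 9).
Individual gaps: 29−4 = 25; 29−9 = 20; 29−17 = 12; 29−25 = 4.
Aggregate gap = 61.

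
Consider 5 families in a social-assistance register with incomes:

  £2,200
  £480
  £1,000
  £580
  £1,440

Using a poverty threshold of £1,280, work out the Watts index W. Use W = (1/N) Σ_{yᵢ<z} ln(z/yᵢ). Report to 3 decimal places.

Below z: £480, £580, £1,000 (q = 3 of N = 5).
Log gaps: ln(1280/480) = 0.9808; ln(1280/580) = 0.7916; ln(1280/1000) = 0.2469.
W = 2.019277 / 5 = 0.404.

0.404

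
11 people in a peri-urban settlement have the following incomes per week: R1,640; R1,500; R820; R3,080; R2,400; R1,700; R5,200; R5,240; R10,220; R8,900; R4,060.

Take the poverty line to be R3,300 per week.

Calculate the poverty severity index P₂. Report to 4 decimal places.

Incomes under z: R820, R1,500, R1,640, R1,700, R2,400, R3,080 (q = 6 of N = 11).
Relative gaps: (3300−820)/3300 = 0.7515; (3300−1500)/3300 = 0.5455; (3300−1640)/3300 = 0.5030; (3300−1700)/3300 = 0.4848; (3300−2400)/3300 = 0.2727; (3300−3080)/3300 = 0.0667.
Squared: 0.5648; 0.2975; 0.2530; 0.2351; 0.0744; 0.0044.
Sum = 1.429238; P₂ = 1.429238 / 11 = 0.1299.

0.1299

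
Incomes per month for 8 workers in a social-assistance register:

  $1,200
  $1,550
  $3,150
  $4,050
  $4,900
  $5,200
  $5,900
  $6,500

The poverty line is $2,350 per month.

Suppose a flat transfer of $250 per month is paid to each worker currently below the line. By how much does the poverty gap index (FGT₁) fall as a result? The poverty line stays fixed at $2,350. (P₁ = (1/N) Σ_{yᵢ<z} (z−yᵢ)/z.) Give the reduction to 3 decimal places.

Before: below the line — $1,200, $1,550; poverty gap index (FGT₁) = 0.10372.
After the $250 transfer: below the line — $1,450, $1,800; poverty gap index (FGT₁) = 0.07713.
Reduction = 0.10372 − 0.07713 = 0.027.

0.027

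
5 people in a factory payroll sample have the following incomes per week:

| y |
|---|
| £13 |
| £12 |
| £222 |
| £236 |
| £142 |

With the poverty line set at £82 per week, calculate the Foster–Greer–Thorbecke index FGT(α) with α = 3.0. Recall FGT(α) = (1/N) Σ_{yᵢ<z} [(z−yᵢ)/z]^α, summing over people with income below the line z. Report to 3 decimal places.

0.244

Below z: £12, £13 (q = 2 of N = 5).
Shortfall ratios: (82−12)/82 = 0.8537; (82−13)/82 = 0.8415.
Raised to α = 3.0: 0.62209; 0.59581.
Sum = 1.217896; FGT(3.0) = 1.217896 / 5 = 0.244.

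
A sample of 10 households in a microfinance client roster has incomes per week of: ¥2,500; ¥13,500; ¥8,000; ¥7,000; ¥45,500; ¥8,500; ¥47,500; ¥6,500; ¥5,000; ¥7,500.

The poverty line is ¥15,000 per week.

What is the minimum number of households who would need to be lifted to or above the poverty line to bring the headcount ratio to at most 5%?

8

8 of the 10 households are poor, so H = 8/10 = 0.800.
A headcount ratio of at most 5% allows at most ⌊0.05 × 10⌋ = 0 poor households.
So at least 8 − 0 = 8 must be lifted.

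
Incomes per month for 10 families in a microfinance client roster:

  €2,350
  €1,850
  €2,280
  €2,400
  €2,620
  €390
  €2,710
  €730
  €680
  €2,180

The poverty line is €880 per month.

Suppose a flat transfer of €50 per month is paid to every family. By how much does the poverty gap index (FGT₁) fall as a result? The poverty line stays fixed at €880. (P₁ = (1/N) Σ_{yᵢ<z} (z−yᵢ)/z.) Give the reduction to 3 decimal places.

0.017

Before: below the line — €390, €680, €730; poverty gap index (FGT₁) = 0.09545.
After the €50 transfer: below the line — €440, €730, €780; poverty gap index (FGT₁) = 0.07841.
Reduction = 0.09545 − 0.07841 = 0.017.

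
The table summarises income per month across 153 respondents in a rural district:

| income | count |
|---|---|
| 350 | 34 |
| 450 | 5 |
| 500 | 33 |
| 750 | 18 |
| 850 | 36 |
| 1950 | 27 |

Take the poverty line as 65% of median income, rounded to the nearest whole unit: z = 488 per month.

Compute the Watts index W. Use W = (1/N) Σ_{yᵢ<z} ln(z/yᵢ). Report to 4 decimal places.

0.0765

Poor units: 34×350, 5×450 (q = 39 of N = 153).
Log shortfalls: ln(488/350) = 0.3324 (×34); ln(488/450) = 0.0811 (×5).
W = 11.706336 / 153 = 0.0765.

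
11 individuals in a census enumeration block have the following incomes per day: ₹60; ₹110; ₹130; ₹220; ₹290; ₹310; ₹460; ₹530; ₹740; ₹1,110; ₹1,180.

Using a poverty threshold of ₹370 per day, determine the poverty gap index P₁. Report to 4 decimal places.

0.2703

Below z: ₹60, ₹110, ₹130, ₹220, ₹290, ₹310 (q = 6 of N = 11).
Shortfall ratios: (370−60)/370 = 0.8378; (370−110)/370 = 0.7027; (370−130)/370 = 0.6486; (370−220)/370 = 0.4054; (370−290)/370 = 0.2162; (370−310)/370 = 0.1622.
Σ = 2.972973. Dividing by the full population N = 11 gives P₁ = 0.2703.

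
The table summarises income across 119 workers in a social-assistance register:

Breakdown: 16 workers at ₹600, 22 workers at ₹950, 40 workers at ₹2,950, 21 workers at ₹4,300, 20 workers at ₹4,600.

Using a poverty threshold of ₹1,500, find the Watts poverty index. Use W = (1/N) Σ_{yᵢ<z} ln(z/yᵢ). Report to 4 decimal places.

0.2076

Poor units: 16×₹600, 22×₹950 (q = 38 of N = 119).
Log shortfalls: ln(1500/600) = 0.9163 (×16); ln(1500/950) = 0.4568 (×22).
W = 24.709337 / 119 = 0.2076.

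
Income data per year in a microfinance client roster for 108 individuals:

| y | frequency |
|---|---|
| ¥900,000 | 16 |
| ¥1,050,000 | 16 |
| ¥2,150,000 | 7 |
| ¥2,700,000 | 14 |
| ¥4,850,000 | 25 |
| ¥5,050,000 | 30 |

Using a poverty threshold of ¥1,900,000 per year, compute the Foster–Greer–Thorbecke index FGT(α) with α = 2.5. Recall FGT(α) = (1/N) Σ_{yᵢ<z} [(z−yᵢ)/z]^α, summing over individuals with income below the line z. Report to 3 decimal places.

0.050

Poor units: 16×¥900,000, 16×¥1,050,000 (q = 32 of N = 108).
Relative gaps: (1900000−900000)/1900000 = 0.5263 (×16); (1900000−1050000)/1900000 = 0.4474 (×16).
Raised to α = 2.5: 0.20096 (×16); 0.13386 (×16).
Sum = 5.357229; FGT(2.5) = 5.357229 / 108 = 0.050.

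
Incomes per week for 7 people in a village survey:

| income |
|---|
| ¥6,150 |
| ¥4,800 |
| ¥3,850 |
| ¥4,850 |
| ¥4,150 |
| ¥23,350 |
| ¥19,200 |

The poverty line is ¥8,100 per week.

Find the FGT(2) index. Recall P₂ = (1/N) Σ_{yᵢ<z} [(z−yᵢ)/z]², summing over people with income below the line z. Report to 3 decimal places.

Below the line: ¥3,850, ¥4,150, ¥4,800, ¥4,850, ¥6,150 (q = 5 of N = 7).
Shortfall ratios: (8100−3850)/8100 = 0.5247; (8100−4150)/8100 = 0.4877; (8100−4800)/8100 = 0.4074; (8100−4850)/8100 = 0.4012; (8100−6150)/8100 = 0.2407.
Squared: 0.2753; 0.2378; 0.1660; 0.1610; 0.0580.
Sum = 0.898034; P₂ = 0.898034 / 7 = 0.128.

0.128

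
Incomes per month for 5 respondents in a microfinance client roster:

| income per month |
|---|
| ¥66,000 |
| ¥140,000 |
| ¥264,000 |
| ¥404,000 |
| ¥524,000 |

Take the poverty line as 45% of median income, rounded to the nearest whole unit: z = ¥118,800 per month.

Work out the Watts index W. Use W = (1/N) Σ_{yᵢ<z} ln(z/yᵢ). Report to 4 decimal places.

0.1176

Incomes under z: ¥66,000 (q = 1 of N = 5).
Log gaps: ln(118800/66000) = 0.5878.
W = 0.587787 / 5 = 0.1176.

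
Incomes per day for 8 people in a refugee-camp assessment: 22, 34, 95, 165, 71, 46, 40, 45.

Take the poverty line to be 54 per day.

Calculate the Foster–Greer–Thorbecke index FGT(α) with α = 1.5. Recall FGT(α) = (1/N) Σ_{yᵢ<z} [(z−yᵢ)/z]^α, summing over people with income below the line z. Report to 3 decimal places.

Below the line: 22, 34, 40, 45, 46 (q = 5 of N = 8).
Normalized shortfalls: (54−22)/54 = 0.5926; (54−34)/54 = 0.3704; (54−40)/54 = 0.2593; (54−45)/54 = 0.1667; (54−46)/54 = 0.1481.
Raised to α = 1.5: 0.45618; 0.22540; 0.13201; 0.06804; 0.05702.
Sum = 0.938650; FGT(1.5) = 0.938650 / 8 = 0.117.

0.117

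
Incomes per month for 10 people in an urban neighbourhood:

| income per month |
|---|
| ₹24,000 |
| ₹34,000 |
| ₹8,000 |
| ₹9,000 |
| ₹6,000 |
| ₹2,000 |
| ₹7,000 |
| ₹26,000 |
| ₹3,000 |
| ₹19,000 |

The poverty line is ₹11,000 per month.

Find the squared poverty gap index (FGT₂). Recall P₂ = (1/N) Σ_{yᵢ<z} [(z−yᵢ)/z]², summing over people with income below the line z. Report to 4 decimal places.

Below the line: ₹2,000, ₹3,000, ₹6,000, ₹7,000, ₹8,000, ₹9,000 (q = 6 of N = 10).
Gap ratios (z−y)/z: (11000−2000)/11000 = 0.8182; (11000−3000)/11000 = 0.7273; (11000−6000)/11000 = 0.4545; (11000−7000)/11000 = 0.3636; (11000−8000)/11000 = 0.2727; (11000−9000)/11000 = 0.1818.
Squared: 0.6694; 0.5289; 0.2066; 0.1322; 0.0744; 0.0331.
Sum = 1.644628; P₂ = 1.644628 / 10 = 0.1645.

0.1645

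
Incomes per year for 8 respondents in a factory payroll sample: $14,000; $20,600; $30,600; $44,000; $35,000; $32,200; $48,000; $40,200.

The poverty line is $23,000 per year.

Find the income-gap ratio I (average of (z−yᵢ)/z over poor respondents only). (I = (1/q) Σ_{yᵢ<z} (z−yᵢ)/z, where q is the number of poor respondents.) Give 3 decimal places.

0.248

Incomes under z: $14,000, $20,600 (q = 2 of N = 8).
Relative gaps: 0.3913, 0.1043; sum = 0.495652.
The income-gap ratio divides by q (the poor only): 0.495652 / 2 = 0.248.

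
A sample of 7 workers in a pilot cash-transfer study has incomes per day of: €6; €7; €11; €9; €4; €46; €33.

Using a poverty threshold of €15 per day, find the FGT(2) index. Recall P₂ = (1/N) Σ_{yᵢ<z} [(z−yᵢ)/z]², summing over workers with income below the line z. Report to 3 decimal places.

Below z: €4, €6, €7, €9, €11 (q = 5 of N = 7).
Gap ratios (z−y)/z: (15−4)/15 = 0.7333; (15−6)/15 = 0.6000; (15−7)/15 = 0.5333; (15−9)/15 = 0.4000; (15−11)/15 = 0.2667.
Squared: 0.5378; 0.3600; 0.2844; 0.1600; 0.0711.
Sum = 1.413333; P₂ = 1.413333 / 7 = 0.202.

0.202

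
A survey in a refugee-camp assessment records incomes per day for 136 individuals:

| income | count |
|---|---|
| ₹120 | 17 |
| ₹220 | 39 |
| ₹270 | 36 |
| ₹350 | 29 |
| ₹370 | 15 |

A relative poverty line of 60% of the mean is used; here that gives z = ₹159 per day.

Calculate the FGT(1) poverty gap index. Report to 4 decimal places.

Below z: 17×₹120 (q = 17 of N = 136).
Shortfall ratios: (159−120)/159 = 0.2453 (×17).
Σ = 4.169811. Dividing by the full population N = 136 gives P₁ = 0.0307.

0.0307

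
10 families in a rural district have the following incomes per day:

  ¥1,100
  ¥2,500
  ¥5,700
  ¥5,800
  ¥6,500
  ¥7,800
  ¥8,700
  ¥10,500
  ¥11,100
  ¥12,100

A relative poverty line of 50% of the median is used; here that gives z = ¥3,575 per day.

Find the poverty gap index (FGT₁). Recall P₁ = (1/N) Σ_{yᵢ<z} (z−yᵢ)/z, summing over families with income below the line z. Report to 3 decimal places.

0.099

Below the line: ¥1,100, ¥2,500 (q = 2 of N = 10).
Relative gaps: (3575−1100)/3575 = 0.6923; (3575−2500)/3575 = 0.3007.
Sum of shortfalls = 0.993007; P₁ averages over all N: 0.993007 / 10 = 0.099.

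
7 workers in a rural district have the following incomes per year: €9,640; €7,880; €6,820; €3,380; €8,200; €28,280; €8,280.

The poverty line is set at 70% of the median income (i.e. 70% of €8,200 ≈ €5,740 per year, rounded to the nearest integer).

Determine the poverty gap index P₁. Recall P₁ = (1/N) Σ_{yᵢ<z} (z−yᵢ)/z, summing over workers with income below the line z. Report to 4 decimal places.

Incomes under z: €3,380 (q = 1 of N = 7).
Gap ratios (z−y)/z: (5740−3380)/5740 = 0.4111.
Sum of shortfalls = 0.411150; P₁ averages over all N: 0.411150 / 7 = 0.0587.

0.0587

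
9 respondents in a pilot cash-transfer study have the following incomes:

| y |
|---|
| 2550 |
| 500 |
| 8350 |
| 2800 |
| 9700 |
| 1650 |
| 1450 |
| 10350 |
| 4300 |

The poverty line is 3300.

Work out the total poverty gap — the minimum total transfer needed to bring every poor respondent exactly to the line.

7550

Poor units: 500, 1450, 1650, 2550, 2800 (q = 5 of N = 9).
Individual gaps: 3300−500 = 2800; 3300−1450 = 1850; 3300−1650 = 1650; 3300−2550 = 750; 3300−2800 = 500.
Aggregate gap = 7550.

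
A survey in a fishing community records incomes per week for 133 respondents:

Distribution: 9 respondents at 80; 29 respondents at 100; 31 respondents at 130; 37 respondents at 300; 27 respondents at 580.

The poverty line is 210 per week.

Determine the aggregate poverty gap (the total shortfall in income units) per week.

6840

Poor units: 9×80, 29×100, 31×130 (q = 69 of N = 133).
Individual gaps: 9×(210−80) = 1170; 29×(210−100) = 3190; 31×(210−130) = 2480.
Aggregate gap = 6840.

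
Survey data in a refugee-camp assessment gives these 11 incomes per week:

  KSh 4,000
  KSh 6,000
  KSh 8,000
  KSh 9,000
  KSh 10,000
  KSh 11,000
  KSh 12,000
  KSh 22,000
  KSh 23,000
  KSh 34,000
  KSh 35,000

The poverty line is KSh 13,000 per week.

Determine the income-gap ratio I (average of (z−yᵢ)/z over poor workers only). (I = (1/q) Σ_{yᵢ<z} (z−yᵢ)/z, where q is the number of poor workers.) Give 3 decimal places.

Poor units: KSh 4,000, KSh 6,000, KSh 8,000, KSh 9,000, KSh 10,000, KSh 11,000, KSh 12,000 (q = 7 of N = 11).
Shortfall ratios (z−y)/z: 0.6923, 0.5385, 0.3846, 0.3077, 0.2308, 0.1538, 0.0769; sum = 2.384615.
The income-gap ratio divides by q (the poor only): 2.384615 / 7 = 0.341.

0.341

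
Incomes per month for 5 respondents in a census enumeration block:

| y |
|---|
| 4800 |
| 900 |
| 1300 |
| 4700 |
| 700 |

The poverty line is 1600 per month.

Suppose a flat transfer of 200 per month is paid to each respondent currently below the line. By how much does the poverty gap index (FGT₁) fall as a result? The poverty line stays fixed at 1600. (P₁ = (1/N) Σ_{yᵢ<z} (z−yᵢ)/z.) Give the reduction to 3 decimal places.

0.075

Before: below the line — 700, 900, 1300; poverty gap index (FGT₁) = 0.23750.
After the 200 transfer: below the line — 900, 1100, 1500; poverty gap index (FGT₁) = 0.16250.
Reduction = 0.23750 − 0.16250 = 0.075.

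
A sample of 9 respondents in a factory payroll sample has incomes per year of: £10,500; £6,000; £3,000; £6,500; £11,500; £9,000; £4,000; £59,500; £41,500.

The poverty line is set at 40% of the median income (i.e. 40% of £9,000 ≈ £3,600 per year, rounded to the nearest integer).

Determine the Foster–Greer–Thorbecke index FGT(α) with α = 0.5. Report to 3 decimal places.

Poor units: £3,000 (q = 1 of N = 9).
Gap ratios (z−y)/z: (3600−3000)/3600 = 0.1667.
Raised to α = 0.5: 0.40825.
Sum = 0.408248; FGT(0.5) = 0.408248 / 9 = 0.045.

0.045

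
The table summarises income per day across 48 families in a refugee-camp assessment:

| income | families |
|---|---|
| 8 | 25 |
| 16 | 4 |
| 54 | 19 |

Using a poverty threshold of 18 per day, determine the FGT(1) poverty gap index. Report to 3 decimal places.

Poor units: 25×8, 4×16 (q = 29 of N = 48).
Shortfall ratios: (18−8)/18 = 0.5556 (×25); (18−16)/18 = 0.1111 (×4).
Sum of shortfalls = 14.333333; P₁ averages over all N: 14.333333 / 48 = 0.299.

0.299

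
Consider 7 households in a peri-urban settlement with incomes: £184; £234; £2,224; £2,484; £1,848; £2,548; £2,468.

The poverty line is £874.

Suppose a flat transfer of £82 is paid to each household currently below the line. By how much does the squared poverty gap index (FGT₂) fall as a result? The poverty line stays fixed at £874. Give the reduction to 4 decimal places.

0.0383

Before: below the line — £184, £234; squared poverty gap index (FGT₂) = 0.165640.
After the £82 transfer: below the line — £266, £316; squared poverty gap index (FGT₂) = 0.127363.
Reduction = 0.165640 − 0.127363 = 0.0383.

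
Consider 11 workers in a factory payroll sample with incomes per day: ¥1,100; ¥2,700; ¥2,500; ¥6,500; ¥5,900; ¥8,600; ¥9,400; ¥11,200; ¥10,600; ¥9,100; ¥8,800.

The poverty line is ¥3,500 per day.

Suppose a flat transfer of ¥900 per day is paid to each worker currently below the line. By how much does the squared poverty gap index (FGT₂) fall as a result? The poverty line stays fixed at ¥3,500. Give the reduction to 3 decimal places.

0.038

Before: below the line — ¥1,100, ¥2,500, ¥2,700; squared poverty gap index (FGT₂) = 0.05492.
After the ¥900 transfer: below the line — ¥2,000, ¥3,400; squared poverty gap index (FGT₂) = 0.01677.
Reduction = 0.05492 − 0.01677 = 0.038.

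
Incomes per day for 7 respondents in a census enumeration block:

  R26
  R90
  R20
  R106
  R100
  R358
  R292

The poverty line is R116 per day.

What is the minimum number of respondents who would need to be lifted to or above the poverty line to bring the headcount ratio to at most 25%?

4

5 of the 7 respondents are poor, so H = 5/7 = 0.714.
A headcount ratio of at most 25% allows at most ⌊0.25 × 7⌋ = 1 poor respondents.
So at least 5 − 1 = 4 must be lifted.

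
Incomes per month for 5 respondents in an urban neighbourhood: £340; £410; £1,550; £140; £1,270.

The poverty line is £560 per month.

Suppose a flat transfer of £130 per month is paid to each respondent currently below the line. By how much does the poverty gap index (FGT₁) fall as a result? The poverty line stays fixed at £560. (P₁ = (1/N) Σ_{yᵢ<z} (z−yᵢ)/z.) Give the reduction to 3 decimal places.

Before: below the line — £140, £340, £410; poverty gap index (FGT₁) = 0.28214.
After the £130 transfer: below the line — £270, £470, £540; poverty gap index (FGT₁) = 0.14286.
Reduction = 0.28214 − 0.14286 = 0.139.

0.139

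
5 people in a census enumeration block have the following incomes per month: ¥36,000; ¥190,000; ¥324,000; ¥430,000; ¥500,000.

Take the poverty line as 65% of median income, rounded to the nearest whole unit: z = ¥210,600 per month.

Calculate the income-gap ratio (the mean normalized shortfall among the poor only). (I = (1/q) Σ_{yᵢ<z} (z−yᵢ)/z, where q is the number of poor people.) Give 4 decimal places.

0.4634

Below z: ¥36,000, ¥190,000 (q = 2 of N = 5).
Relative gaps: 0.8291, 0.0978; sum = 0.926876.
The income-gap ratio divides by q (the poor only): 0.926876 / 2 = 0.4634.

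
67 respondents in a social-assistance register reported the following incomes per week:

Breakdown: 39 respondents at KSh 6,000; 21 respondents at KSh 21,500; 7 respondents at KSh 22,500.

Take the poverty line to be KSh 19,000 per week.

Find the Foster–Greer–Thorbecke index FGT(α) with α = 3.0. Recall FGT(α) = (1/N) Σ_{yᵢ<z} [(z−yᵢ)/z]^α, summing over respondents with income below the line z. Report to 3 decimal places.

0.186

Incomes under z: 39×KSh 6,000 (q = 39 of N = 67).
Shortfall ratios: (19000−6000)/19000 = 0.6842 (×39).
Raised to α = 3.0: 0.32031 (×39).
Sum = 12.492054; FGT(3.0) = 12.492054 / 67 = 0.186.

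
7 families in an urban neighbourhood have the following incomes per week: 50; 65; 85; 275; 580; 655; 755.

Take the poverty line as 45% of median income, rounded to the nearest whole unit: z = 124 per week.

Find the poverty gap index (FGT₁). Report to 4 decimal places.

Below z: 50, 65, 85 (q = 3 of N = 7).
Gap ratios (z−y)/z: (124−50)/124 = 0.5968; (124−65)/124 = 0.4758; (124−85)/124 = 0.3145.
Σ = 1.387097. Dividing by the full population N = 7 gives P₁ = 0.1982.

0.1982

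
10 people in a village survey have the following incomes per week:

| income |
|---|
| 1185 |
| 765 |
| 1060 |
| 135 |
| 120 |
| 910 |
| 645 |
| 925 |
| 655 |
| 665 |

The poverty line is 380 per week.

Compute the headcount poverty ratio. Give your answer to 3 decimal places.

0.200

2 of the 10 people have income below 380.
H = 2/10 = 0.200.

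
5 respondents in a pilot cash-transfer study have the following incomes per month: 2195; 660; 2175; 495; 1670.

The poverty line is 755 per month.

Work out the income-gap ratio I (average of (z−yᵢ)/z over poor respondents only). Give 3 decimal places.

Poor units: 495, 660 (q = 2 of N = 5).
Shortfall ratios (z−y)/z: 0.3444, 0.1258; sum = 0.470199.
I averages over the q = 2 poor units only: 0.470199 / 2 = 0.235.

0.235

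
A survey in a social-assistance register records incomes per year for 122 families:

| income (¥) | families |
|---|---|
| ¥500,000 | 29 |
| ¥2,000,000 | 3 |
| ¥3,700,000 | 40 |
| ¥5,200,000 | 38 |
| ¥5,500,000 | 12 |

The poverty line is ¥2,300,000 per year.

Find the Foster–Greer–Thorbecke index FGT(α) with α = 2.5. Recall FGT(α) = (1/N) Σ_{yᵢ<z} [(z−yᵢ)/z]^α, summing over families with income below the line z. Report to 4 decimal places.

Below the line: 29×¥500,000, 3×¥2,000,000 (q = 32 of N = 122).
Normalized shortfalls: (2300000−500000)/2300000 = 0.7826 (×29); (2300000−2000000)/2300000 = 0.1304 (×3).
Raised to α = 2.5: 0.54183 (×29); 0.00614 (×3).
Sum = 15.731454; FGT(2.5) = 15.731454 / 122 = 0.1289.

0.1289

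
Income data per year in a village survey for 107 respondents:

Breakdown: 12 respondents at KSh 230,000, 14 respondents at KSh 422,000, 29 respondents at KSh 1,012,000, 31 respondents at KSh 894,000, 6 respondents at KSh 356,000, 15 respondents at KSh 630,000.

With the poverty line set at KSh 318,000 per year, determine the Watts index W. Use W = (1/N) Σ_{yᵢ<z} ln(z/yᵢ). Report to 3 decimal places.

Below z: 12×KSh 230,000 (q = 12 of N = 107).
ln(z/y) terms: ln(318000/230000) = 0.3240 (×12).
W = 3.887665 / 107 = 0.036.

0.036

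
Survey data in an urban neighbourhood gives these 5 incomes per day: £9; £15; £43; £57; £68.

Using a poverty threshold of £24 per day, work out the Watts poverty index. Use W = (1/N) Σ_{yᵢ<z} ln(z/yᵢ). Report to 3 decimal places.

0.290

Below z: £9, £15 (q = 2 of N = 5).
Log shortfalls: ln(24/9) = 0.9808; ln(24/15) = 0.4700.
W = 1.450833 / 5 = 0.290.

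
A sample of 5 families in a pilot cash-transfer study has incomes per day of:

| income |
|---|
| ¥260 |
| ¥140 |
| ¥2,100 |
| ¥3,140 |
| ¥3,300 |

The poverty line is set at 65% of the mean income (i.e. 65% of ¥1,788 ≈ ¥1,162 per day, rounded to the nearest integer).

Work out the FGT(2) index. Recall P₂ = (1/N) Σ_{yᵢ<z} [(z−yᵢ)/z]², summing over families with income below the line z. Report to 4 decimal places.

0.2752

Poor units: ¥140, ¥260 (q = 2 of N = 5).
Shortfall ratios: (1162−140)/1162 = 0.8795; (1162−260)/1162 = 0.7762.
Squared: 0.7736; 0.6026.
Sum = 1.376113; P₂ = 1.376113 / 5 = 0.2752.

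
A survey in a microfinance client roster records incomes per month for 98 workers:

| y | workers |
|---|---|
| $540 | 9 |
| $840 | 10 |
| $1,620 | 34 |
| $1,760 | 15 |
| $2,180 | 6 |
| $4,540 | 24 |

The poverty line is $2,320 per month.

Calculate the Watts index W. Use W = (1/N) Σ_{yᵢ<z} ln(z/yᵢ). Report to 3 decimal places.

0.408

Incomes under z: 9×$540, 10×$840, 34×$1,620, 15×$1,760, 6×$2,180 (q = 74 of N = 98).
Log shortfalls: ln(2320/540) = 1.4578 (×9); ln(2320/840) = 1.0159 (×10); ln(2320/1620) = 0.3591 (×34); ln(2320/1760) = 0.2763 (×15); ln(2320/2180) = 0.0622 (×6).
W = 40.007035 / 98 = 0.408.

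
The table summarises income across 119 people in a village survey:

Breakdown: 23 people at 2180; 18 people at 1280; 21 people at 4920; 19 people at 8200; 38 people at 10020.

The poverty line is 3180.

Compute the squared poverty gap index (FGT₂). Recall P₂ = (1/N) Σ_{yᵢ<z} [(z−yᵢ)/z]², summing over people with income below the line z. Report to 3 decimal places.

Below the line: 18×1280, 23×2180 (q = 41 of N = 119).
Normalized shortfalls: (3180−1280)/3180 = 0.5975 (×18); (3180−2180)/3180 = 0.3145 (×23).
Squared: 0.3570 (×18); 0.0989 (×23).
Sum = 8.700210; P₂ = 8.700210 / 119 = 0.073.

0.073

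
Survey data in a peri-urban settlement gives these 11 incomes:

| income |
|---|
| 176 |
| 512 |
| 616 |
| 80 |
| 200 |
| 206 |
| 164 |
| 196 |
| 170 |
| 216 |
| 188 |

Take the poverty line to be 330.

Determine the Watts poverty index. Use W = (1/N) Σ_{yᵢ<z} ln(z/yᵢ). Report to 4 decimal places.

Below z: 80, 164, 170, 176, 188, 196, 200, 206, 216 (q = 9 of N = 11).
Log gaps: ln(330/80) = 1.4171; ln(330/164) = 0.6992; ln(330/170) = 0.6633; ln(330/176) = 0.6286; ln(330/188) = 0.5627; ln(330/196) = 0.5210; ln(330/200) = 0.5008; ln(330/206) = 0.4712; ln(330/216) = 0.4238.
W = 5.887630 / 11 = 0.5352.

0.5352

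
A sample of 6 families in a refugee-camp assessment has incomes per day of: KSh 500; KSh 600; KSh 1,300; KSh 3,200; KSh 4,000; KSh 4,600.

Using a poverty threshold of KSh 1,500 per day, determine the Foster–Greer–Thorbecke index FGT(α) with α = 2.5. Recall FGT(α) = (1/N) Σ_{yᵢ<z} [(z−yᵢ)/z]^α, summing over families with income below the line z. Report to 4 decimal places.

Below the line: KSh 500, KSh 600, KSh 1,300 (q = 3 of N = 6).
Normalized shortfalls: (1500−500)/1500 = 0.6667; (1500−600)/1500 = 0.6000; (1500−1300)/1500 = 0.1333.
Raised to α = 2.5: 0.36289; 0.27885; 0.00649.
Sum = 0.648234; FGT(2.5) = 0.648234 / 6 = 0.1080.

0.1080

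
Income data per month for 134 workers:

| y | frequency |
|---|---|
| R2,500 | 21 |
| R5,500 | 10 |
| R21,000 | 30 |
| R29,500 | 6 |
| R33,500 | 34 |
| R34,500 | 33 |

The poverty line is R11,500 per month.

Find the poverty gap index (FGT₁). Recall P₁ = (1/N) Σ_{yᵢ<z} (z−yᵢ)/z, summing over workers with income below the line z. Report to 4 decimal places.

0.1616

Below z: 21×R2,500, 10×R5,500 (q = 31 of N = 134).
Normalized shortfalls: (11500−2500)/11500 = 0.7826 (×21); (11500−5500)/11500 = 0.5217 (×10).
Σ = 21.652174. Dividing by the full population N = 134 gives P₁ = 0.1616.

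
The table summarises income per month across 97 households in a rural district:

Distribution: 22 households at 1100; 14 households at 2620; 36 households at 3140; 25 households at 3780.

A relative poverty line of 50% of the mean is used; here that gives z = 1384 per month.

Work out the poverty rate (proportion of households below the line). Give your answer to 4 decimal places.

0.2268

22 of the 97 households have income below 1384.
H = 22/97 = 0.2268.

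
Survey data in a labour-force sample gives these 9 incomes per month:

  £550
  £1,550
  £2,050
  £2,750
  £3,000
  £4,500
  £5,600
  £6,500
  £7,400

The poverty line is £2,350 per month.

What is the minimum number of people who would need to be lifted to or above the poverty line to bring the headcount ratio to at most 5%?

Currently q = 3 of N = 9 are below the line (H = 0.333).
A headcount ratio of at most 5% allows at most ⌊0.05 × 9⌋ = 0 poor people.
So at least 3 − 0 = 3 must be lifted.

3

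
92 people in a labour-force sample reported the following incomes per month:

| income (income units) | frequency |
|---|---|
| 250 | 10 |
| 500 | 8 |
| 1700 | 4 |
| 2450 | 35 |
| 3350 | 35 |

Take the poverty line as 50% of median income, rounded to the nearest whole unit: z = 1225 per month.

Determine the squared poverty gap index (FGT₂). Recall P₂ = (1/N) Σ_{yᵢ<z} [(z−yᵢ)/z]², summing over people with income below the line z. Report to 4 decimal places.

Incomes under z: 10×250, 8×500 (q = 18 of N = 92).
Gap ratios (z−y)/z: (1225−250)/1225 = 0.7959 (×10); (1225−500)/1225 = 0.5918 (×8).
Squared: 0.6335 (×10); 0.3503 (×8).
Sum = 9.137026; P₂ = 9.137026 / 92 = 0.0993.

0.0993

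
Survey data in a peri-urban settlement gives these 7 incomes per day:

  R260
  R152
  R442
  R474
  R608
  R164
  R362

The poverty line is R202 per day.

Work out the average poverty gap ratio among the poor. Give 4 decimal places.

Below z: R152, R164 (q = 2 of N = 7).
Shortfall ratios (z−y)/z: 0.2475, 0.1881; sum = 0.435644.
The income-gap ratio divides by q (the poor only): 0.435644 / 2 = 0.2178.

0.2178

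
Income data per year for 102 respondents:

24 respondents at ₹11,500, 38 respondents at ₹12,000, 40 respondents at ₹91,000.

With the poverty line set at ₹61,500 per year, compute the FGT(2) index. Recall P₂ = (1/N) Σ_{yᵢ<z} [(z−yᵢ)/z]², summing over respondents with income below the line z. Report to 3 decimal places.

Below z: 24×₹11,500, 38×₹12,000 (q = 62 of N = 102).
Normalized shortfalls: (61500−11500)/61500 = 0.8130 (×24); (61500−12000)/61500 = 0.8049 (×38).
Squared: 0.6610 (×24); 0.6478 (×38).
Sum = 40.481063; P₂ = 40.481063 / 102 = 0.397.

0.397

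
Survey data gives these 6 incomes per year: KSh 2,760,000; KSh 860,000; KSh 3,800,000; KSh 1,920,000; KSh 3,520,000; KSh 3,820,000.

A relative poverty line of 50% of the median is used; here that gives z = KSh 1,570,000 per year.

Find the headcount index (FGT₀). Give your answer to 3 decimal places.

0.167

1 of the 6 households have income below KSh 1,570,000.
H = 1/6 = 0.167.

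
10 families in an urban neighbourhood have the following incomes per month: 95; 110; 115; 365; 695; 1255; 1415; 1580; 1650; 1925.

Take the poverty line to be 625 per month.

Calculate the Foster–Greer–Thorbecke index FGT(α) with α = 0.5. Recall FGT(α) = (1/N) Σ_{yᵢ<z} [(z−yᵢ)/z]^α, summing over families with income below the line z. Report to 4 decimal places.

0.3377

Below the line: 95, 110, 115, 365 (q = 4 of N = 10).
Normalized shortfalls: (625−95)/625 = 0.8480; (625−110)/625 = 0.8240; (625−115)/625 = 0.8160; (625−365)/625 = 0.4160.
Raised to α = 0.5: 0.92087; 0.90774; 0.90333; 0.64498.
Sum = 3.376921; FGT(0.5) = 3.376921 / 10 = 0.3377.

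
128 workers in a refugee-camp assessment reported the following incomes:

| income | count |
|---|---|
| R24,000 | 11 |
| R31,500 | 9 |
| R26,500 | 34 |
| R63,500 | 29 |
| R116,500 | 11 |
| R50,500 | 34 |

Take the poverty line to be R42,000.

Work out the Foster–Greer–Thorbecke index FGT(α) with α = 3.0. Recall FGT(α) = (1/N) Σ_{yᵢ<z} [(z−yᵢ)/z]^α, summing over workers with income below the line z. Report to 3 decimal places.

0.021

Incomes under z: 11×R24,000, 34×R26,500, 9×R31,500 (q = 54 of N = 128).
Normalized shortfalls: (42000−24000)/42000 = 0.4286 (×11); (42000−26500)/42000 = 0.3690 (×34); (42000−31500)/42000 = 0.2500 (×9).
Raised to α = 3.0: 0.07872 (×11); 0.05026 (×34); 0.01562 (×9).
Sum = 2.715452; FGT(3.0) = 2.715452 / 128 = 0.021.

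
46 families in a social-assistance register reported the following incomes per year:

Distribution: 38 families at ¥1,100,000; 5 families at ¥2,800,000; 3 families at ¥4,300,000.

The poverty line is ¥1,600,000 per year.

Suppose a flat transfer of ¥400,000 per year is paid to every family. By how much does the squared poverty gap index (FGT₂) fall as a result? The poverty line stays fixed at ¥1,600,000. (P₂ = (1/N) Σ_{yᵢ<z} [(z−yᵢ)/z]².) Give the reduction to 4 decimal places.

Before: below the line — 38×¥1,100,000; squared poverty gap index (FGT₂) = 0.080673.
After the ¥400,000 transfer: below the line — 38×¥1,500,000; squared poverty gap index (FGT₂) = 0.003227.
Reduction = 0.080673 − 0.003227 = 0.0774.

0.0774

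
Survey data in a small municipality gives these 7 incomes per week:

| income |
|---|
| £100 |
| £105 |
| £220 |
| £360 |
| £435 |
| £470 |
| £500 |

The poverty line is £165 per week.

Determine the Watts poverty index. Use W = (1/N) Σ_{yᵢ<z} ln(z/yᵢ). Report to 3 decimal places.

Incomes under z: £100, £105 (q = 2 of N = 7).
Log shortfalls: ln(165/100) = 0.5008; ln(165/105) = 0.4520.
W = 0.952760 / 7 = 0.136.

0.136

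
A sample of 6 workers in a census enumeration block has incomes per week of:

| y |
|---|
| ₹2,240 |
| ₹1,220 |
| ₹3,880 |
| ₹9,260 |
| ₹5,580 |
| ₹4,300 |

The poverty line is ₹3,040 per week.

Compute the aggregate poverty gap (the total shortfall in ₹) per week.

Below the line: ₹1,220, ₹2,240 (q = 2 of N = 6).
Individual gaps: 3040−1220 = 1820; 3040−2240 = 800.
Aggregate gap = ₹2,620.

₹2,620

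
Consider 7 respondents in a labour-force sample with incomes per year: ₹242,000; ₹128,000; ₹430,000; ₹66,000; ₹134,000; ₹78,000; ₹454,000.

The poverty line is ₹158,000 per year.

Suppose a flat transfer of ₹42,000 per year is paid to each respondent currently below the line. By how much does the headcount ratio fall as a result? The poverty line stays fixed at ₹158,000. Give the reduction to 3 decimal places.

Before: below the line — ₹66,000, ₹78,000, ₹128,000, ₹134,000; headcount ratio = 0.57143.
After the ₹42,000 transfer: below the line — ₹108,000, ₹120,000; headcount ratio = 0.28571.
Reduction = 0.57143 − 0.28571 = 0.286.

0.286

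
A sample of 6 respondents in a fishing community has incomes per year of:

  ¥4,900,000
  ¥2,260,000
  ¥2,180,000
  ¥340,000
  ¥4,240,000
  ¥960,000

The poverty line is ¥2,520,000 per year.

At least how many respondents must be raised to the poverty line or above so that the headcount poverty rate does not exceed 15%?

4

Currently q = 4 of N = 6 are below the line (H = 0.667).
A headcount ratio of at most 15% allows at most ⌊0.15 × 6⌋ = 0 poor respondents.
So at least 4 − 0 = 4 must be lifted.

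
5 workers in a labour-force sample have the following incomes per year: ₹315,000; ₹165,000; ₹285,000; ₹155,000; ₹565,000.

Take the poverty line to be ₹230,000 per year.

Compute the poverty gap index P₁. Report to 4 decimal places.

Below the line: ₹155,000, ₹165,000 (q = 2 of N = 5).
Normalized shortfalls: (230000−155000)/230000 = 0.3261; (230000−165000)/230000 = 0.2826.
Sum of shortfalls = 0.608696; P₁ averages over all N: 0.608696 / 5 = 0.1217.

0.1217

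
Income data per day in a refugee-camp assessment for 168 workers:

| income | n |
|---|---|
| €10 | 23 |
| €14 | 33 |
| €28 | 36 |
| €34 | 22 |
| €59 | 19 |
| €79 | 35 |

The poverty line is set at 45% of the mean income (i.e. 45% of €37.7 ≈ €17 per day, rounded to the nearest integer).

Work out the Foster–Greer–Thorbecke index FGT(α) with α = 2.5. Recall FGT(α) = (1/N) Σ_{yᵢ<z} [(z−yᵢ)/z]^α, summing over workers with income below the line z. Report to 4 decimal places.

0.0175

Below the line: 23×€10, 33×€14 (q = 56 of N = 168).
Gap ratios (z−y)/z: (17−10)/17 = 0.4118 (×23); (17−14)/17 = 0.1765 (×33).
Raised to α = 2.5: 0.10880 (×23); 0.01308 (×33).
Sum = 2.934078; FGT(2.5) = 2.934078 / 168 = 0.0175.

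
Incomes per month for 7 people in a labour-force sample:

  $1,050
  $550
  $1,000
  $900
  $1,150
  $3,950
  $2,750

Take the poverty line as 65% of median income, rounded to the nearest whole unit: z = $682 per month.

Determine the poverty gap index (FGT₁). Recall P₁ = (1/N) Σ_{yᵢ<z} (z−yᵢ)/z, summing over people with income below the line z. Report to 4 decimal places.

Below z: $550 (q = 1 of N = 7).
Shortfall ratios: (682−550)/682 = 0.1935.
Σ = 0.193548. Dividing by the full population N = 7 gives P₁ = 0.0276.

0.0276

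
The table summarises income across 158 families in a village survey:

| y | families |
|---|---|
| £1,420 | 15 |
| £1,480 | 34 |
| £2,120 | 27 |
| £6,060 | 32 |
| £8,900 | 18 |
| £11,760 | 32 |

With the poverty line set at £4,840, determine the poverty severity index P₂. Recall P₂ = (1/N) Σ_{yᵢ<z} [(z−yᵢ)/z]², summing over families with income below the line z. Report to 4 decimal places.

0.2051

Below z: 15×£1,420, 34×£1,480, 27×£2,120 (q = 76 of N = 158).
Gap ratios (z−y)/z: (4840−1420)/4840 = 0.7066 (×15); (4840−1480)/4840 = 0.6942 (×34); (4840−2120)/4840 = 0.5620 (×27).
Squared: 0.4993 (×15); 0.4819 (×34); 0.3158 (×27).
Sum = 32.402551; P₂ = 32.402551 / 158 = 0.2051.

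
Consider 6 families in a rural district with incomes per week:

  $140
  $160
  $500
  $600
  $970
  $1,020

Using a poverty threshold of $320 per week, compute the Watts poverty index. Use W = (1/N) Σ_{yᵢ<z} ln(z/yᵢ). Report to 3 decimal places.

Poor units: $140, $160 (q = 2 of N = 6).
Log gaps: ln(320/140) = 0.8267; ln(320/160) = 0.6931.
W = 1.519826 / 6 = 0.253.

0.253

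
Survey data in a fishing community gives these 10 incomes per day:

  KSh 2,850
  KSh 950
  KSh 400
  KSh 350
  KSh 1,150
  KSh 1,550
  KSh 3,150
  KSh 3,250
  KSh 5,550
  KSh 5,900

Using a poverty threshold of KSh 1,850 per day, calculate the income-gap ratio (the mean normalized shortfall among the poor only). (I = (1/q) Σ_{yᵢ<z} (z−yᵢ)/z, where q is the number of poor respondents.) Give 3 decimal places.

0.524

Poor units: KSh 350, KSh 400, KSh 950, KSh 1,150, KSh 1,550 (q = 5 of N = 10).
Shortfall ratios (z−y)/z: 0.8108, 0.7838, 0.4865, 0.3784, 0.1622; sum = 2.621622.
The income-gap ratio divides by q (the poor only): 2.621622 / 5 = 0.524.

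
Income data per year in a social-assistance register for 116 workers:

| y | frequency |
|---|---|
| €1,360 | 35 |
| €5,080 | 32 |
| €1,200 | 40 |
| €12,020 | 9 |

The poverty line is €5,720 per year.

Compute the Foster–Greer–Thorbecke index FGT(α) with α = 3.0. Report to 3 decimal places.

Below the line: 40×€1,200, 35×€1,360, 32×€5,080 (q = 107 of N = 116).
Shortfall ratios: (5720−1200)/5720 = 0.7902 (×40); (5720−1360)/5720 = 0.7622 (×35); (5720−5080)/5720 = 0.1119 (×32).
Raised to α = 3.0: 0.49343 (×40); 0.44287 (×35); 0.00140 (×32).
Sum = 35.282375; FGT(3.0) = 35.282375 / 116 = 0.304.

0.304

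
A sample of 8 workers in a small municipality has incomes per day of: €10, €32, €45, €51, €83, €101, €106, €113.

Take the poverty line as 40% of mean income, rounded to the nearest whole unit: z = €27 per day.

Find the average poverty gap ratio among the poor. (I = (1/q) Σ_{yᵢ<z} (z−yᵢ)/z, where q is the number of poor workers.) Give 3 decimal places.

0.630

Poor units: €10 (q = 1 of N = 8).
Relative gaps: 0.6296; sum = 0.629630.
The income-gap ratio divides by q (the poor only): 0.629630 / 1 = 0.630.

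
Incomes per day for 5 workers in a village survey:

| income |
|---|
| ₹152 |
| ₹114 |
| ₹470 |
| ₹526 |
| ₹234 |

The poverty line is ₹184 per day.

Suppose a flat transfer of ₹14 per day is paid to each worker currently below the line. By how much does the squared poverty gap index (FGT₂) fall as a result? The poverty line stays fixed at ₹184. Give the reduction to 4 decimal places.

Before: below the line — ₹114, ₹152; squared poverty gap index (FGT₂) = 0.034995.
After the ₹14 transfer: below the line — ₹128, ₹166; squared poverty gap index (FGT₂) = 0.020440.
Reduction = 0.034995 − 0.020440 = 0.0146.

0.0146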